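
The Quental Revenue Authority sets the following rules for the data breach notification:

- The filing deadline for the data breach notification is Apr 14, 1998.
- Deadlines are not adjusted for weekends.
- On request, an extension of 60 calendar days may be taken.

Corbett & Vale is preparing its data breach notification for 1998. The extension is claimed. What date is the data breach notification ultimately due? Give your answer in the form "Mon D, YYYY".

Jun 13, 1998

The statutory due date is Apr 14, 1998.
No adjustment is made for weekends or holidays, so Apr 14, 1998 stands.
The 60-calendar-day extension moves the deadline from Apr 14, 1998 to Jun 13, 1998.
No adjustment is made for weekends or holidays, so Jun 13, 1998 stands.
Deadline: Jun 13, 1998.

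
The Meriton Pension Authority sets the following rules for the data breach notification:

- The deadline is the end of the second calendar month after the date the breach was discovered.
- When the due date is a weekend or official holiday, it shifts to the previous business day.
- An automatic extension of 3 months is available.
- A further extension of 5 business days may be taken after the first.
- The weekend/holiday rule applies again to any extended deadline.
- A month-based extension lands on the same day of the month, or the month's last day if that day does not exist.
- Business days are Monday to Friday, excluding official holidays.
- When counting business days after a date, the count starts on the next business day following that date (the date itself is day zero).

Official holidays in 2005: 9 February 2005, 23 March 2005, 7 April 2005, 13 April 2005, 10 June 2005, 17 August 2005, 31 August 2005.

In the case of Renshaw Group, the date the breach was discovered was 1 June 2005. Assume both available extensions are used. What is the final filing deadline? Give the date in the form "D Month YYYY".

2 months after 1 June 2005 is August 2005; that month ends on 31 August 2005.
31 August 2005 is a listed holiday, so it moves to the preceding business day, 30 August 2005 (Tuesday).
Applying the 3 months extension: 3 months after 30 August 2005 is 30 November 2005.
30 November 2005 falls on a Wednesday, which is a business day, so no adjustment is needed.
Counting 5 further business days from 30 November 2005 reaches 7 December 2005.
7 December 2005 is a Wednesday and not a listed holiday, so it stands.
Final deadline: 7 December 2005.

7 December 2005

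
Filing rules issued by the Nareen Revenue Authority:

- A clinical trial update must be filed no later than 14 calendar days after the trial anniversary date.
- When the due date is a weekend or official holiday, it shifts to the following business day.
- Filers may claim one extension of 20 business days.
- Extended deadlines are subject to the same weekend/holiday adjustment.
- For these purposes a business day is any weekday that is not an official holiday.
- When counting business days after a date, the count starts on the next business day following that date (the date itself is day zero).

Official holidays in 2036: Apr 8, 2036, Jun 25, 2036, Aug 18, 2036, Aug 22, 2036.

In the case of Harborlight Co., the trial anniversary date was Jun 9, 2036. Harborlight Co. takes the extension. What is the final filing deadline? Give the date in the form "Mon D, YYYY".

Trigger date Jun 9, 2036 + 14 calendar days = Jun 23, 2036.
Jun 23, 2036 (Monday) is already a business day.
Counting 20 further business days from Jun 23, 2036 reaches Jul 22, 2036.
Jul 22, 2036 (Tuesday) is already a business day.
So the filing is due Jul 22, 2036.

Jul 22, 2036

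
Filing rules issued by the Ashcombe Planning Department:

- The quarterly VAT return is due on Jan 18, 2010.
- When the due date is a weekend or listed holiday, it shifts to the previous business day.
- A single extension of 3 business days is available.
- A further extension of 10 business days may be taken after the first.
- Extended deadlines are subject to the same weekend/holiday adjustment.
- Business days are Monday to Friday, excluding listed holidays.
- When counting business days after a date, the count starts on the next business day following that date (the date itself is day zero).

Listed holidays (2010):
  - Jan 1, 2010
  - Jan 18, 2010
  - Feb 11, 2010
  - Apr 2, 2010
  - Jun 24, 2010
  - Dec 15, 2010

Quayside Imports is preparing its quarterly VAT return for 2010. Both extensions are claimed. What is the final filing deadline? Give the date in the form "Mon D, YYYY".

The statutory due date is Jan 18, 2010.
Jan 18, 2010 is a listed holiday; the preceding business day is Jan 15, 2010 (Friday).
The 3-business-day extension runs from Jan 15, 2010 to Jan 21, 2010.
Jan 21, 2010 is a Thursday and not a listed holiday, so it stands.
Counting 10 further business days from Jan 21, 2010 reaches Feb 4, 2010.
Feb 4, 2010 is a Thursday and not a listed holiday, so it stands.
So the filing is due Feb 4, 2010.

Feb 4, 2010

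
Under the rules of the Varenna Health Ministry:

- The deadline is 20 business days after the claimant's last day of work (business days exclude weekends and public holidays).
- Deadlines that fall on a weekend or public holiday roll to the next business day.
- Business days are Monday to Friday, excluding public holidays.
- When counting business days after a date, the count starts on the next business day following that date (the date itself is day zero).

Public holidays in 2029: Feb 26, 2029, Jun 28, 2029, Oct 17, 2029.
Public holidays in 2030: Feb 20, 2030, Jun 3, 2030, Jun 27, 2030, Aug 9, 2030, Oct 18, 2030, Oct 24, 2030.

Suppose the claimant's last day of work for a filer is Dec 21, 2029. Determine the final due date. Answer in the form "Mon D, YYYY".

Jan 18, 2030

Starting the day after Dec 21, 2029 and counting 20 business days lands on Jan 18, 2030.
Since Jan 18, 2030 is a Friday and not a holiday, the date is unchanged.
Final deadline: Jan 18, 2030.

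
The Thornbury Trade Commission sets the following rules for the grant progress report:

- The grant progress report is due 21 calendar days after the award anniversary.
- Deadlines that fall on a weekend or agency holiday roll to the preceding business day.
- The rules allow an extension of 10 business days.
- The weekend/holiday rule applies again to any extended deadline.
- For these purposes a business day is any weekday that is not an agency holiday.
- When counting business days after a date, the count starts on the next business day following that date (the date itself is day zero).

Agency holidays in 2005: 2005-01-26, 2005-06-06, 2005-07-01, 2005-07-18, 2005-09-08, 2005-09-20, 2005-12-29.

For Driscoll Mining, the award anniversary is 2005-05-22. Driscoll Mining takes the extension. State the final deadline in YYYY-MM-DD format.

2005-06-24

Adding 21 calendar days to 2005-05-22 gives 2005-06-12.
2005-06-12 falls on a Sunday. Rolling to the preceding business day gives 2005-06-10, a Friday.
The 10-business-day extension runs from 2005-06-10 to 2005-06-24.
2005-06-24 (Friday) is already a business day.
Deadline: 2005-06-24.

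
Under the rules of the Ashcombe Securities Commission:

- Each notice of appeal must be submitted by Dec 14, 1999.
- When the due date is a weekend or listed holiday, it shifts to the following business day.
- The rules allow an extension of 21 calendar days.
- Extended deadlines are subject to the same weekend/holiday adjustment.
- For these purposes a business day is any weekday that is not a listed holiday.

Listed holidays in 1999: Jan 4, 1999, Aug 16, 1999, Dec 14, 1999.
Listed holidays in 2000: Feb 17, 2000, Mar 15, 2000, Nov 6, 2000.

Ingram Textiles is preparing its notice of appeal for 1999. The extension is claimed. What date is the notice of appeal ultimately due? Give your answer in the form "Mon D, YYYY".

The statutory due date is Dec 14, 1999.
Because Dec 14, 1999 is a listed holiday, the deadline becomes Dec 15, 1999 (Wednesday).
With the 21-day extension, Dec 15, 1999 becomes Jan 5, 2000.
Jan 5, 2000 (Wednesday) is already a business day.
Deadline: Jan 5, 2000.

Jan 5, 2000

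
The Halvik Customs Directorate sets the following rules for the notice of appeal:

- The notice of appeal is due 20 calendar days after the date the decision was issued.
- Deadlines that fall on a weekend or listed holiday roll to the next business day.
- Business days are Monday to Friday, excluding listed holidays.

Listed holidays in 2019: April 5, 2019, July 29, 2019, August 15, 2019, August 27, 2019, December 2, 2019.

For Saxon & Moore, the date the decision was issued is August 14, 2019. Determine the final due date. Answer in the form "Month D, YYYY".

Adding 20 calendar days to August 14, 2019 gives September 3, 2019.
September 3, 2019 is a Tuesday and not a listed holiday, so it stands.
The final due date is September 3, 2019.

September 3, 2019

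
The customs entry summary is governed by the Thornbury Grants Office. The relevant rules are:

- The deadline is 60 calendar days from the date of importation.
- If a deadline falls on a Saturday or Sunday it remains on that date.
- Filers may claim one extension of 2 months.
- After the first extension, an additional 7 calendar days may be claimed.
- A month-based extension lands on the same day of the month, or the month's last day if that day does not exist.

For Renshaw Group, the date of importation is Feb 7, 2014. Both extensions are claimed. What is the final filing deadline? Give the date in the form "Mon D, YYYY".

60 calendar days after Feb 7, 2014 is Apr 8, 2014.
Apr 8, 2014 is a Tuesday; no weekend or holiday adjustment applies.
The 2 months extension carries Apr 8, 2014 to Jun 8, 2014.
Jun 8, 2014 falls on a Sunday. The rules make no weekend/holiday allowance, so it remains Jun 8, 2014.
Add the 7 calendar-day extension to Jun 8, 2014: Jun 15, 2014.
No adjustment is made for weekends or holidays, so Jun 15, 2014 stands.
Deadline: Jun 15, 2014.

Jun 15, 2014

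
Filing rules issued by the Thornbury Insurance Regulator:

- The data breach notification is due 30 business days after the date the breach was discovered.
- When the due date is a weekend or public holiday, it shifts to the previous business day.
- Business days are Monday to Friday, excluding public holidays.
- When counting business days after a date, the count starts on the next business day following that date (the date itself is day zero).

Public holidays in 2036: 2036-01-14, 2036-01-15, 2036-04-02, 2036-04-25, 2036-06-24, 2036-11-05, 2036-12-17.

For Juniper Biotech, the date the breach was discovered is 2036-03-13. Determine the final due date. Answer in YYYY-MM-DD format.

30 business days after 2036-03-13, excluding weekends and holidays, is 2036-04-28.
2036-04-28 (Monday) is already a business day.
The final due date is 2036-04-28.

2036-04-28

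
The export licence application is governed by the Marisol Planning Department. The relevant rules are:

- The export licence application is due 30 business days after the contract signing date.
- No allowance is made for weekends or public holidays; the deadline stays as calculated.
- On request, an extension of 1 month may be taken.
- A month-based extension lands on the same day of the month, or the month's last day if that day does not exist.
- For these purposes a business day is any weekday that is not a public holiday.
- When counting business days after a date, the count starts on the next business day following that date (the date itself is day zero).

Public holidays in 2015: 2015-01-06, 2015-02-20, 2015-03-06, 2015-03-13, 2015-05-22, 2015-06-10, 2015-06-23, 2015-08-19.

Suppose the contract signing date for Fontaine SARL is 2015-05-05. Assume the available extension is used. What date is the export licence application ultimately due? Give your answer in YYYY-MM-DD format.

2015-07-18

Starting the day after 2015-05-05 and counting 30 business days lands on 2015-06-18.
2015-06-18 is a Thursday; no weekend or holiday adjustment applies.
The 1 month extension carries 2015-06-18 to 2015-07-18.
2015-07-18 is a Saturday; no weekend or holiday adjustment applies.
Final deadline: 2015-07-18.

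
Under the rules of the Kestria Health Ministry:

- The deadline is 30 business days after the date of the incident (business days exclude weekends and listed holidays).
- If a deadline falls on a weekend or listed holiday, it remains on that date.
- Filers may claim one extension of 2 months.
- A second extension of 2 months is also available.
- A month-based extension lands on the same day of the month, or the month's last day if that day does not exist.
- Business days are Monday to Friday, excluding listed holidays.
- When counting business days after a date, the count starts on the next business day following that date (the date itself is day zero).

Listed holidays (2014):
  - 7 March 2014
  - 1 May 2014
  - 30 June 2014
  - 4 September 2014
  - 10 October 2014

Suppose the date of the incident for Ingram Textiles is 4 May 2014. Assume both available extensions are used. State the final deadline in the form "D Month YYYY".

13 October 2014

Counting 30 business days after 4 May 2014 (skipping weekends and listed holidays) reaches 13 June 2014.
13 June 2014 falls on a Friday. The rules make no weekend/holiday allowance, so it remains 13 June 2014.
The 2 months extension carries 13 June 2014 to 13 August 2014.
No adjustment is made for weekends or holidays, so 13 August 2014 stands.
The 2 months extension carries 13 August 2014 to 13 October 2014.
13 October 2014 falls on a Monday. The rules make no weekend/holiday allowance, so it remains 13 October 2014.
So the filing is due 13 October 2014.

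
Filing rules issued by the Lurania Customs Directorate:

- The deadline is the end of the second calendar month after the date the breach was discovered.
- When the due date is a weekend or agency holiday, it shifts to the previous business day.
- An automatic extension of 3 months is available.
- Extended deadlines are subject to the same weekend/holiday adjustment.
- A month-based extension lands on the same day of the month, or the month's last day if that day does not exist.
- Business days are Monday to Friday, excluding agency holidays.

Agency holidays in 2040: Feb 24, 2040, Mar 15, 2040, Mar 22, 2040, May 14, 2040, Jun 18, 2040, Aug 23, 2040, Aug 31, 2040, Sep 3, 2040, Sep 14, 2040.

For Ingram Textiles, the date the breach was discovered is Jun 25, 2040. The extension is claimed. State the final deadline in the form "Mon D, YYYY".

Nov 30, 2040

2 months after Jun 25, 2040 is August 2040; that month ends on Aug 31, 2040.
Aug 31, 2040 is a listed holiday; the preceding business day is Aug 30, 2040 (Thursday).
The 3 months extension carries Aug 30, 2040 to Nov 30, 2040.
Since Nov 30, 2040 is a Friday and not a holiday, the date is unchanged.
So the filing is due Nov 30, 2040.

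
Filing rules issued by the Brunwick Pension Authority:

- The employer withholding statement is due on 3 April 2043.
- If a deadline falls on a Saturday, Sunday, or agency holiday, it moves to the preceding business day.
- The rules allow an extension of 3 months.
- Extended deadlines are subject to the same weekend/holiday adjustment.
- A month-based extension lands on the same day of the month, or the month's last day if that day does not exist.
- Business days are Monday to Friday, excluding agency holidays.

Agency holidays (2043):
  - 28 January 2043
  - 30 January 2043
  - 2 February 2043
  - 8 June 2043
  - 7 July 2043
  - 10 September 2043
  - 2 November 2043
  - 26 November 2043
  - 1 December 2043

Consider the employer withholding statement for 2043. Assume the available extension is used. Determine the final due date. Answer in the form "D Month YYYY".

The stated deadline is 3 April 2043.
3 April 2043 falls on a Friday, which is a business day, so no adjustment is needed.
Add 3 months to 3 April 2043: 3 July 2043.
3 July 2043 is a Friday and not a listed holiday, so it stands.
Deadline: 3 July 2043.

3 July 2043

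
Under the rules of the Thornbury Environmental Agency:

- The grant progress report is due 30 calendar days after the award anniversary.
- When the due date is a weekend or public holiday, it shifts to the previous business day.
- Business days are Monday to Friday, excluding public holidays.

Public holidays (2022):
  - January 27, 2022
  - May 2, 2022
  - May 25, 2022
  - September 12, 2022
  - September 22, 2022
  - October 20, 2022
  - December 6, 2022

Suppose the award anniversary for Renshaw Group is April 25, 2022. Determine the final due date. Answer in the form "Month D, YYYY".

Adding 30 calendar days to April 25, 2022 gives May 25, 2022.
May 25, 2022 falls on a listed holiday. Rolling to the preceding business day gives May 24, 2022, a Tuesday.
Deadline: May 24, 2022.

May 24, 2022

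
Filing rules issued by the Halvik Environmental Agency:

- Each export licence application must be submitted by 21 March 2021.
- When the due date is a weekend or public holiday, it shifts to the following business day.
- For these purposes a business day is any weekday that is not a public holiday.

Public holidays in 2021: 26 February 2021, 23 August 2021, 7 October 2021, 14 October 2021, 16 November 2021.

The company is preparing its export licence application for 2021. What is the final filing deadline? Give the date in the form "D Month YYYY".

Start from the fixed due date, 21 March 2021.
21 March 2021 is a Sunday, so it moves to the next business day, 22 March 2021 (Monday).
So the filing is due 22 March 2021.

22 March 2021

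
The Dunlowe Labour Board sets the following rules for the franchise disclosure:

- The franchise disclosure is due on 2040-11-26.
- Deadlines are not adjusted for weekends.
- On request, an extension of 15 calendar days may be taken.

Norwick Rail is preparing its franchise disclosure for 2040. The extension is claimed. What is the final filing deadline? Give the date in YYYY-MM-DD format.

The stated deadline is 2040-11-26.
No adjustment is made for weekends or holidays, so 2040-11-26 stands.
With the 15-day extension, 2040-11-26 becomes 2040-12-11.
No adjustment is made for weekends or holidays, so 2040-12-11 stands.
The final due date is 2040-12-11.

2040-12-11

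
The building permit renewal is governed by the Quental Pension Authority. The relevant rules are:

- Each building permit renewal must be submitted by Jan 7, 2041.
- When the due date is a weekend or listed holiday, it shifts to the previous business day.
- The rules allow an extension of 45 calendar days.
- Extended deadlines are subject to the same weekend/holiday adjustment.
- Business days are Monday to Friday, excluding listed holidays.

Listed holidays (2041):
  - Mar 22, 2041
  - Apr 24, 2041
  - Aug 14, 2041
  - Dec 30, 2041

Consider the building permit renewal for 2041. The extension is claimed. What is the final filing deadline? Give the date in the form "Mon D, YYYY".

Feb 21, 2041

The statutory due date is Jan 7, 2041.
Jan 7, 2041 (Monday) is already a business day.
Applying the 45-calendar-day extension: Jan 7, 2041 + 45 days = Feb 21, 2041.
Feb 21, 2041 (Thursday) is already a business day.
Final deadline: Feb 21, 2041.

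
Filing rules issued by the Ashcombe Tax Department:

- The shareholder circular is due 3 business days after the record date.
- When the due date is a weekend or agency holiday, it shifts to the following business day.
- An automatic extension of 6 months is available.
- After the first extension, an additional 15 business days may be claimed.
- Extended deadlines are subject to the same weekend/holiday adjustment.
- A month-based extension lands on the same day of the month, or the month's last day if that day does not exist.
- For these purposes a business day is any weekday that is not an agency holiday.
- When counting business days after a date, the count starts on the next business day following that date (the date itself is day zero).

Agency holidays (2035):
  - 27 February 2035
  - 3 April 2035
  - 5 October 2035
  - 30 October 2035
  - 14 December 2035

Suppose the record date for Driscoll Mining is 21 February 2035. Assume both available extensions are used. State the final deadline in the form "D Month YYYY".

Starting the day after 21 February 2035 and counting 3 business days lands on 26 February 2035.
26 February 2035 (Monday) is already a business day.
Applying the 6 months extension: 6 months after 26 February 2035 is 26 August 2035.
26 August 2035 falls on a Sunday. Rolling to the next business day gives 27 August 2035, a Monday.
Applying the 15-business-day extension: 15 business days after 27 August 2035 is 17 September 2035.
17 September 2035 falls on a Monday, which is a business day, so no adjustment is needed.
The final due date is 17 September 2035.

17 September 2035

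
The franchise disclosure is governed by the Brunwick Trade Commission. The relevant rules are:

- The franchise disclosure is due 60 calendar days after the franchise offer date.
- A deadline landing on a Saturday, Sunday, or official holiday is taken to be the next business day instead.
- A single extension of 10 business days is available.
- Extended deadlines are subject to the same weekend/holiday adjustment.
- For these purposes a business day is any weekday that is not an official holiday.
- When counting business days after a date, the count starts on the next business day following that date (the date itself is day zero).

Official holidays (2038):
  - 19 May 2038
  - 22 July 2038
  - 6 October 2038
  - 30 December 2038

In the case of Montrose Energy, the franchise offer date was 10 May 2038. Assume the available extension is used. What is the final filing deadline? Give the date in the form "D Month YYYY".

Trigger date 10 May 2038 + 60 calendar days = 9 July 2038.
9 July 2038 is a Friday and not a listed holiday, so it stands.
Applying the 10-business-day extension: 10 business days after 9 July 2038 is 26 July 2038.
Since 26 July 2038 is a Monday and not a holiday, the date is unchanged.
So the filing is due 26 July 2038.

26 July 2038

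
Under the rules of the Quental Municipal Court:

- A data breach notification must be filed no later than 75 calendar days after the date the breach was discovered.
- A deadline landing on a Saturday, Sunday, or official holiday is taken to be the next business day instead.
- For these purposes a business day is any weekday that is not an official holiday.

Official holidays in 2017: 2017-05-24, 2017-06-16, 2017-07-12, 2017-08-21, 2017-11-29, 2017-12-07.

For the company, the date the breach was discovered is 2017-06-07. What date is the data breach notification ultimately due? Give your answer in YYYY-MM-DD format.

Trigger date 2017-06-07 + 75 calendar days = 2017-08-21.
2017-08-21 is a listed holiday, so it moves to the next business day, 2017-08-22 (Tuesday).
Final deadline: 2017-08-22.

2017-08-22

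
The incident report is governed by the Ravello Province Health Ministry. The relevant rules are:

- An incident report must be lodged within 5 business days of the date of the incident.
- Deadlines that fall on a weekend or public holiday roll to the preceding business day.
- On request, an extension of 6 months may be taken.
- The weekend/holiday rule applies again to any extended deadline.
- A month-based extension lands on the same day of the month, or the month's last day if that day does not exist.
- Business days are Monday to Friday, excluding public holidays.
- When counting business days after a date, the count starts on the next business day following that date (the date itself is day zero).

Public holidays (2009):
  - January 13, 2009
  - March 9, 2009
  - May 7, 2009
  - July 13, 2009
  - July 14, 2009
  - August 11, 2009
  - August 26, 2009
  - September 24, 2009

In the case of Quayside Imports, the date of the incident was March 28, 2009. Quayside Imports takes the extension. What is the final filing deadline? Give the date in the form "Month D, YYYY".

October 2, 2009

Counting 5 business days after March 28, 2009 (skipping weekends and listed holidays) reaches April 3, 2009.
April 3, 2009 falls on a Friday, which is a business day, so no adjustment is needed.
Add 6 months to April 3, 2009: October 3, 2009.
October 3, 2009 falls on a Saturday. Rolling to the preceding business day gives October 2, 2009, a Friday.
So the filing is due October 2, 2009.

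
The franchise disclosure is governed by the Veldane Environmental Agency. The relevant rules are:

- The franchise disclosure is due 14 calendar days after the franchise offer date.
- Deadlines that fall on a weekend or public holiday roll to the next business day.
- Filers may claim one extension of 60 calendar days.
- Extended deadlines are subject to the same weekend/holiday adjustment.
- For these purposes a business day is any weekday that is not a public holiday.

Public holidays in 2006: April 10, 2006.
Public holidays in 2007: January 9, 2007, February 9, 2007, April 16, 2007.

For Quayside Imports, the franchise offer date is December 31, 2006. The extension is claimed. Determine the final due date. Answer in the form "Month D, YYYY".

March 16, 2007

14 calendar days after December 31, 2006 is January 14, 2007.
January 14, 2007 is a Sunday, so it moves to the next business day, January 15, 2007 (Monday).
Applying the 60-calendar-day extension: January 15, 2007 + 60 days = March 16, 2007.
March 16, 2007 (Friday) is already a business day.
Deadline: March 16, 2007.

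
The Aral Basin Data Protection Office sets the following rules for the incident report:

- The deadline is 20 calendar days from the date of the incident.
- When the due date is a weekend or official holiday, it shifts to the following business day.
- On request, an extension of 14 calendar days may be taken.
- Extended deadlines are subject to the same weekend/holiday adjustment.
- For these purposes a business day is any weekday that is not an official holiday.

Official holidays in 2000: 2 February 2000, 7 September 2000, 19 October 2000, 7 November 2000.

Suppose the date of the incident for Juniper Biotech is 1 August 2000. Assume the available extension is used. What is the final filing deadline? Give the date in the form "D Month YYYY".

4 September 2000

Adding 20 calendar days to 1 August 2000 gives 21 August 2000.
21 August 2000 falls on a Monday, which is a business day, so no adjustment is needed.
Applying the 14-calendar-day extension: 21 August 2000 + 14 days = 4 September 2000.
4 September 2000 falls on a Monday, which is a business day, so no adjustment is needed.
Final deadline: 4 September 2000.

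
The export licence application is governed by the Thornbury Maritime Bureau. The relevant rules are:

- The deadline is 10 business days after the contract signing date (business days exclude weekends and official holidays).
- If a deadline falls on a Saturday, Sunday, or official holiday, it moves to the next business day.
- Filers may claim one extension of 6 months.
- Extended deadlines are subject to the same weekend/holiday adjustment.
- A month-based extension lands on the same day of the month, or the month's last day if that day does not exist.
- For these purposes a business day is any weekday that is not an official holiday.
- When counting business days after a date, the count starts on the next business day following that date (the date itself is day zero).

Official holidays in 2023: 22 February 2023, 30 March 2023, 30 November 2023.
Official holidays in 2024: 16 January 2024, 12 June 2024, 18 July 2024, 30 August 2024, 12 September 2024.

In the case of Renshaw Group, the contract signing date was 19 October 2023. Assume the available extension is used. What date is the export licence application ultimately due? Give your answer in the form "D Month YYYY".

2 May 2024

Counting 10 business days after 19 October 2023 (skipping weekends and listed holidays) reaches 2 November 2023.
2 November 2023 is a Thursday and not a listed holiday, so it stands.
Add 6 months to 2 November 2023: 2 May 2024.
2 May 2024 is a Thursday and not a listed holiday, so it stands.
The final due date is 2 May 2024.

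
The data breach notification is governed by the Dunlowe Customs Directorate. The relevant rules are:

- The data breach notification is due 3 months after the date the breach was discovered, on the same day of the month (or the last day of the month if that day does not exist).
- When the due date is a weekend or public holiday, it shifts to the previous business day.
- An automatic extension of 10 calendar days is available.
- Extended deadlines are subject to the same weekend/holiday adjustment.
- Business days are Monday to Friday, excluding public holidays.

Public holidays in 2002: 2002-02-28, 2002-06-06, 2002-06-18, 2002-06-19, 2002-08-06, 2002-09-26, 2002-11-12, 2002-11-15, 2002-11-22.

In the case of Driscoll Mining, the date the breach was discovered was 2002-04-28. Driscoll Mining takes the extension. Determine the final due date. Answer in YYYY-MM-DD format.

3 months after 2002-04-28, on the same day of the month, is 2002-07-28.
Because 2002-07-28 is a Sunday, the deadline becomes 2002-07-26 (Friday).
Applying the 10-calendar-day extension: 2002-07-26 + 10 days = 2002-08-05.
2002-08-05 is a Monday and not a listed holiday, so it stands.
Final deadline: 2002-08-05.

2002-08-05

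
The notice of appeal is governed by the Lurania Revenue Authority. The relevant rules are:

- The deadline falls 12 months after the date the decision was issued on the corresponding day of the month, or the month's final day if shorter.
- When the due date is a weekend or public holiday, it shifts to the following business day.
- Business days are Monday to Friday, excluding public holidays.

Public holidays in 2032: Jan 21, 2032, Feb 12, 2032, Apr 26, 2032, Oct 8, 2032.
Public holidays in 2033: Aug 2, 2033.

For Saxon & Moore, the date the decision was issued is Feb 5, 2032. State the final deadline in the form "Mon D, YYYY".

12 months from Feb 5, 2032 is Feb 5, 2033.
Feb 5, 2033 is a Saturday, so it moves to the next business day, Feb 7, 2033 (Monday).
So the filing is due Feb 7, 2033.

Feb 7, 2033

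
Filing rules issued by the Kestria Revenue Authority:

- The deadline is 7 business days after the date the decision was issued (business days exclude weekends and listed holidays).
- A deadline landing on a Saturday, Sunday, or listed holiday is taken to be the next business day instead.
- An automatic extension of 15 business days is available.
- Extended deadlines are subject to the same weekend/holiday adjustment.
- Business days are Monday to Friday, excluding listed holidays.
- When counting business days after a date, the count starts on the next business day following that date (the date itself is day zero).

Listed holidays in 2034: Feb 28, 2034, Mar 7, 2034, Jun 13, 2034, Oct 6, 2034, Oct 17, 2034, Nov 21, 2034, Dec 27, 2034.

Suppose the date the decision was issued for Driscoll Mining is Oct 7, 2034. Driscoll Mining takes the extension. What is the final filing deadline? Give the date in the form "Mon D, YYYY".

Starting the day after Oct 7, 2034 and counting 7 business days lands on Oct 18, 2034.
Since Oct 18, 2034 is a Wednesday and not a holiday, the date is unchanged.
Applying the 15-business-day extension: 15 business days after Oct 18, 2034 is Nov 8, 2034.
Since Nov 8, 2034 is a Wednesday and not a holiday, the date is unchanged.
The final due date is Nov 8, 2034.

Nov 8, 2034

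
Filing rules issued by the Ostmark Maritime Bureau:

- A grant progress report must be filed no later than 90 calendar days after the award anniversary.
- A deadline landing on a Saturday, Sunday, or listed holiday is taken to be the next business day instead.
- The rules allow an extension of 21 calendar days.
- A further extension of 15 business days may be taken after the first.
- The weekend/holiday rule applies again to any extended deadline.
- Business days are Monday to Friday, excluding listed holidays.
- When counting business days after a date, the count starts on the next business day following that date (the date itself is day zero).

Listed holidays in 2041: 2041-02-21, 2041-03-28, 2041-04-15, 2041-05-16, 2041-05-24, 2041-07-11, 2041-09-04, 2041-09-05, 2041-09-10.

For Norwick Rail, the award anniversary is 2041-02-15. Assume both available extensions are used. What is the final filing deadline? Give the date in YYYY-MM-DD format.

From 2041-02-15, 90 calendar days later is 2041-05-16.
2041-05-16 is a listed holiday; the next business day is 2041-05-17 (Friday).
The 21-calendar-day extension moves the deadline from 2041-05-17 to 2041-06-07.
2041-06-07 (Friday) is already a business day.
The 15-business-day extension runs from 2041-06-07 to 2041-06-28.
2041-06-28 falls on a Friday, which is a business day, so no adjustment is needed.
So the filing is due 2041-06-28.

2041-06-28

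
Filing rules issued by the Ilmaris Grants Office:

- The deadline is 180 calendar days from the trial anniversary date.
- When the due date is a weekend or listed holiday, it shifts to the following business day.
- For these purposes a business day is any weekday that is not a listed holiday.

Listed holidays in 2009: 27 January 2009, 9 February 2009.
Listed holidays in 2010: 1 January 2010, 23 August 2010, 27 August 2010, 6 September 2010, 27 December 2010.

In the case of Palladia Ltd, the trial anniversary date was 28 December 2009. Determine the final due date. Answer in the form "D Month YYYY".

28 June 2010

Adding 180 calendar days to 28 December 2009 gives 26 June 2010.
26 June 2010 falls on a Saturday. Rolling to the next business day gives 28 June 2010, a Monday.
Deadline: 28 June 2010.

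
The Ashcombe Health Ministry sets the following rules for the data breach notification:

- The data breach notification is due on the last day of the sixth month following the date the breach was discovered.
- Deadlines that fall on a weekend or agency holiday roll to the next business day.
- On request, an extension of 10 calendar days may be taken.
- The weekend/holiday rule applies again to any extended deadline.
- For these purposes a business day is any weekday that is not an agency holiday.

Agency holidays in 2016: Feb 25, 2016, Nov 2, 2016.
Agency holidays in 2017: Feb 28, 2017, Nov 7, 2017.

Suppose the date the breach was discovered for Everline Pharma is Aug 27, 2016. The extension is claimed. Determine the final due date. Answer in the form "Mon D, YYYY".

The sixth month after Aug 27, 2016 is February 2017, whose last day is Feb 28, 2017.
Feb 28, 2017 is a listed holiday; the next business day is Mar 1, 2017 (Wednesday).
Add the 10 calendar-day extension to Mar 1, 2017: Mar 11, 2017.
Mar 11, 2017 falls on a Saturday. Rolling to the next business day gives Mar 13, 2017, a Monday.
So the filing is due Mar 13, 2017.

Mar 13, 2017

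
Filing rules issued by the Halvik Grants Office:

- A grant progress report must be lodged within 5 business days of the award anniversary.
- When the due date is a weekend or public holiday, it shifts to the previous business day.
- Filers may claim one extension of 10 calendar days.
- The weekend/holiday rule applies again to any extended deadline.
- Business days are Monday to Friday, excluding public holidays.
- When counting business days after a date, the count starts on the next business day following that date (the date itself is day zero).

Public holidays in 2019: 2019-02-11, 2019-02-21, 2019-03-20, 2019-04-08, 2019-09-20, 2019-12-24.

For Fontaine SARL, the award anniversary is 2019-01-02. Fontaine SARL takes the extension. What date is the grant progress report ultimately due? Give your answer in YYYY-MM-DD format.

2019-01-18

Starting the day after 2019-01-02 and counting 5 business days lands on 2019-01-09.
2019-01-09 (Wednesday) is already a business day.
With the 10-day extension, 2019-01-09 becomes 2019-01-19.
2019-01-19 falls on a Saturday. Rolling to the preceding business day gives 2019-01-18, a Friday.
Deadline: 2019-01-18.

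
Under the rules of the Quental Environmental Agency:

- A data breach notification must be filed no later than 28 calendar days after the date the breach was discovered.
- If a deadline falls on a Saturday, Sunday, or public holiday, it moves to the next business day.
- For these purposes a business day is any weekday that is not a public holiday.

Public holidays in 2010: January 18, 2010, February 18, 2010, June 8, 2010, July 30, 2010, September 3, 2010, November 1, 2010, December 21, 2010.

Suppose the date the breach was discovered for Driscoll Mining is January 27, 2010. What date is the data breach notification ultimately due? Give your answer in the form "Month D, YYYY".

Trigger date January 27, 2010 + 28 calendar days = February 24, 2010.
February 24, 2010 is a Wednesday and not a listed holiday, so it stands.
The final due date is February 24, 2010.

February 24, 2010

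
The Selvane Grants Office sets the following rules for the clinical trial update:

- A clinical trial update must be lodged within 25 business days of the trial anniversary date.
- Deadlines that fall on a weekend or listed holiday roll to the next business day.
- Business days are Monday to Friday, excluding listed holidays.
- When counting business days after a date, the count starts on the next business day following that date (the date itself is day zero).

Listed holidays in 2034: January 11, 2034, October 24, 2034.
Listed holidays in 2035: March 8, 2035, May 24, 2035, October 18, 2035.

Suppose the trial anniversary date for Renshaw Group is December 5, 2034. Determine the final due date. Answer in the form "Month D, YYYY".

January 9, 2035

25 business days after December 5, 2034, excluding weekends and holidays, is January 9, 2035.
January 9, 2035 (Tuesday) is already a business day.
Final deadline: January 9, 2035.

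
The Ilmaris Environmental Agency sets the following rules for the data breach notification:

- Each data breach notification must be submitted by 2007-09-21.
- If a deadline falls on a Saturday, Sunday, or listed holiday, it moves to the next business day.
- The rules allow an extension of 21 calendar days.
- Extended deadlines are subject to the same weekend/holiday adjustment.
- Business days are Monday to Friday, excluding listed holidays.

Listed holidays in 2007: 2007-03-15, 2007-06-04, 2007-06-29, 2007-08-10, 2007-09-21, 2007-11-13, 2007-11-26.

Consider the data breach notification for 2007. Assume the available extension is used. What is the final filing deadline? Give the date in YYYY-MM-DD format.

2007-10-15

Start from the fixed due date, 2007-09-21.
2007-09-21 falls on a listed holiday. Rolling to the next business day gives 2007-09-24, a Monday.
The 21-calendar-day extension moves the deadline from 2007-09-24 to 2007-10-15.
2007-10-15 is a Monday and not a listed holiday, so it stands.
Final deadline: 2007-10-15.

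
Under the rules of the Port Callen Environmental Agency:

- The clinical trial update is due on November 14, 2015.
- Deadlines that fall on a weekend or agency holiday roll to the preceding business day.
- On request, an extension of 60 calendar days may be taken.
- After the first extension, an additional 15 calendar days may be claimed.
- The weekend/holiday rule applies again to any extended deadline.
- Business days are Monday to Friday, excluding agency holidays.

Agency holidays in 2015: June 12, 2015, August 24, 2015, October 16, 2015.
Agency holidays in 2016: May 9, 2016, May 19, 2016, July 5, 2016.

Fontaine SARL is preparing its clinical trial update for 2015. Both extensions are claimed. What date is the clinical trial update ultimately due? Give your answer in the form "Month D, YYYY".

January 27, 2016

Start from the fixed due date, November 14, 2015.
November 14, 2015 is a Saturday; the preceding business day is November 13, 2015 (Friday).
The 60-calendar-day extension moves the deadline from November 13, 2015 to January 12, 2016.
January 12, 2016 falls on a Tuesday, which is a business day, so no adjustment is needed.
Applying the 15-calendar-day extension: January 12, 2016 + 15 days = January 27, 2016.
January 27, 2016 (Wednesday) is already a business day.
Deadline: January 27, 2016.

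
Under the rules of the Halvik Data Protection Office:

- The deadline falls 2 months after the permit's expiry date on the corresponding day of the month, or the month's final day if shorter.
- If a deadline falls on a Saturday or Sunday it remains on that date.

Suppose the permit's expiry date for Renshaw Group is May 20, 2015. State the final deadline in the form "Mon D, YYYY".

Moving 2 months forward from May 20, 2015 on the corresponding day gives Jul 20, 2015.
No adjustment is made for weekends or holidays, so Jul 20, 2015 stands.
So the filing is due Jul 20, 2015.

Jul 20, 2015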